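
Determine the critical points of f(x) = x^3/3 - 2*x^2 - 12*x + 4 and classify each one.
f'(x) = x^2 - 4*x - 12

Solve f'(x) = 0:
  Factor: x^2 - 4*x - 12 = (x - 6)*(x + 2) = 0.
  ⇒ x = -2, 6

f''(x) = 2*x - 4
Second-derivative test at each critical point:
  f''(-2) = -8 < 0 → local maximum
  f''(6) = 8 > 0 → local minimum

Critical points: x = -2 (local maximum); x = 6 (local minimum)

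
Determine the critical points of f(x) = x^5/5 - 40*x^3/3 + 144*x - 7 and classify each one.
f'(x) = x^4 - 40*x^2 + 144

Solve f'(x) = 0:
  Factor: x^4 - 40*x^2 + 144 = (x - 6)*(x - 2)*(x + 2)*(x + 6) = 0.
  ⇒ x = -6, -2, 2, 6

f''(x) = 4*x*(x^2 - 20)
Second-derivative test at each critical point:
  f''(-6) = -384 < 0 → local maximum
  f''(-2) = 128 > 0 → local minimum
  f''(2) = -128 < 0 → local maximum
  f''(6) = 384 > 0 → local minimum

Critical points: x = -6 (local maximum); x = -2 (local minimum); x = 2 (local maximum); x = 6 (local minimum)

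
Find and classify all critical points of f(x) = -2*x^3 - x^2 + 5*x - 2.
f'(x) = -6*x^2 - 2*x + 5

Solve f'(x) = 0:
  6*x^2 + 2*x - 5 = 0 has no rational roots; quadratic formula: x = (-2 ± √124)/12.
  ⇒ x = -sqrt(31)/6 - 1/6 ≈ -1.0946, -1/6 + sqrt(31)/6 ≈ 0.7613

f''(x) = -12*x - 2
Second-derivative test at each critical point:
  f''(-1.0946) = 11.1355 > 0 → local minimum
  f''(0.7613) = -11.1355 < 0 → local maximum

Critical points: x = -sqrt(31)/6 - 1/6 ≈ -1.0946 (local minimum); x = -1/6 + sqrt(31)/6 ≈ 0.7613 (local maximum)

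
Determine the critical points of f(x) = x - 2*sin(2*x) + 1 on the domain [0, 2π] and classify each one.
f'(x) = 1 - 4*cos(2*x)

Solve f'(x) = 0 on [0, 2π]:
  f'(x) = 0 ⇔ cos(2*x) = 1/4, i.e. 2*x = ±arccos(1/4) + 2nπ; keep the solutions lying in [0, 2π].
  ⇒ x = acos(1/4)/2 ≈ 0.6591, pi - acos(1/4)/2 ≈ 2.4825, acos(1/4)/2 + pi ≈ 3.8007, -acos(1/4)/2 + 2*pi ≈ 5.6241

f''(x) = 8*sin(2*x)
Second-derivative test at each critical point:
  f''(0.6591) = 7.7460 > 0 → local minimum
  f''(2.4825) = -7.7460 < 0 → local maximum
  f''(3.8007) = 7.7460 > 0 → local minimum
  f''(5.6241) = -7.7460 < 0 → local maximum

Critical points: x = acos(1/4)/2 ≈ 0.6591 (local minimum); x = pi - acos(1/4)/2 ≈ 2.4825 (local maximum); x = acos(1/4)/2 + pi ≈ 3.8007 (local minimum); x = -acos(1/4)/2 + 2*pi ≈ 5.6241 (local maximum)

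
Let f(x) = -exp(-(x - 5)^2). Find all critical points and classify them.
f'(x) = 2*(x - 5)*exp(-(x - 5)^2)

Solve f'(x) = 0:
  f'(x) = (2*x - 10)·exp(-(x - 5)^2) and exp(-(x - 5)^2) > 0 for every x, so f'(x) = 0 ⇔ 2*x - 10 = 0.
  Factor: 2*x - 10 = 2*(x - 5) = 0.
  ⇒ x = 5

f''(x) = 2*(1 - 2*(x - 5)^2)*exp(-(x - 5)^2)
Second-derivative test at each critical point:
  f''(5) = 2 > 0 → local minimum

Critical points: x = 5 (local minimum)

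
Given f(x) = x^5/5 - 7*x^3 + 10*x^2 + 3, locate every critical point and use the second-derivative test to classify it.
f'(x) = x*(x^3 - 21*x + 20)

Solve f'(x) = 0:
  Factor: x^4 - 21*x^2 + 20*x = x*(x - 4)*(x - 1)*(x + 5) = 0.
  ⇒ x = -5, 0, 1, 4

f''(x) = 4*x^3 - 42*x + 20
Second-derivative test at each critical point:
  f''(-5) = -270 < 0 → local maximum
  f''(0) = 20 > 0 → local minimum
  f''(1) = -18 < 0 → local maximum
  f''(4) = 108 > 0 → local minimum

Critical points: x = -5 (local maximum); x = 0 (local minimum); x = 1 (local maximum); x = 4 (local minimum)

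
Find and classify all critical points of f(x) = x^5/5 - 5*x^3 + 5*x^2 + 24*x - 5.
f'(x) = x^4 - 15*x^2 + 10*x + 24

Solve f'(x) = 0:
  Factor: x^4 - 15*x^2 + 10*x + 24 = (x - 3)*(x - 2)*(x + 1)*(x + 4) = 0.
  ⇒ x = -4, -1, 2, 3

f''(x) = 4*x^3 - 30*x + 10
Second-derivative test at each critical point:
  f''(-4) = -126 < 0 → local maximum
  f''(-1) = 36 > 0 → local minimum
  f''(2) = -18 < 0 → local maximum
  f''(3) = 28 > 0 → local minimum

Critical points: x = -4 (local maximum); x = -1 (local minimum); x = 2 (local maximum); x = 3 (local minimum)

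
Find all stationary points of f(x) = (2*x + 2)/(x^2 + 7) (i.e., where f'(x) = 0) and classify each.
f'(x) = 2*(x^2 - 2*x*(x + 1) + 7)/(x^2 + 7)^2

Solve f'(x) = 0:
  f'(x) = -2*(x^2 + 2*x - 7)/(x^2 + 7)^2; the denominator is positive wherever f is defined, so f'(x) = 0 ⇔ -2*x^2 - 4*x + 14 = 0.
  Factor: -2*x^2 - 4*x + 14 = -2*(x^2 + 2*x - 7); x^2 + 2*x - 7 = 0 has no rational roots; quadratic formula: x = (-2 ± √32)/2.
  ⇒ x = -2*sqrt(2) - 1 ≈ -3.8284, -1 + 2*sqrt(2) ≈ 1.8284

f''(x) = 4*(4*x^2*(x + 1) - (3*x + 1)*(x^2 + 7))/(x^2 + 7)^3
Second-derivative test at each critical point:
  f''(-3.8284) = 0.0241 > 0 → local minimum
  f''(1.8284) = -0.1058 < 0 → local maximum

Critical points: x = -2*sqrt(2) - 1 ≈ -3.8284 (local minimum); x = -1 + 2*sqrt(2) ≈ 1.8284 (local maximum)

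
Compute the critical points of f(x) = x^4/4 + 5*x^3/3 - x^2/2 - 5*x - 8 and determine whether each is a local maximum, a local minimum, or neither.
f'(x) = x^3 + 5*x^2 - x - 5

Solve f'(x) = 0:
  Factor: x^3 + 5*x^2 - x - 5 = (x - 1)*(x + 1)*(x + 5) = 0.
  ⇒ x = -5, -1, 1

f''(x) = 3*x^2 + 10*x - 1
Second-derivative test at each critical point:
  f''(-5) = 24 > 0 → local minimum
  f''(-1) = -8 < 0 → local maximum
  f''(1) = 12 > 0 → local minimum

Critical points: x = -5 (local minimum); x = -1 (local maximum); x = 1 (local minimum)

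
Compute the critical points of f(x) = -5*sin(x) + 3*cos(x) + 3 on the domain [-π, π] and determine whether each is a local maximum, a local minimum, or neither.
f'(x) = -3*sin(x) - 5*cos(x)

Solve f'(x) = 0 on [-π, π]:
  f'(x) = 0 ⇔ -5*cos(x) = 3*sin(x) ⇔ tan(x) = -5/3, i.e. x = arctan(-5/3) + nπ; keep the solutions lying in [-π, π].
  ⇒ x = -atan(5/3) ≈ -1.0304, pi - atan(5/3) ≈ 2.1112

f''(x) = 5*sin(x) - 3*cos(x)
Second-derivative test at each critical point:
  f''(-1.0304) = -5.8310 < 0 → local maximum
  f''(2.1112) = 5.8310 > 0 → local minimum

Critical points: x = -atan(5/3) ≈ -1.0304 (local maximum); x = pi - atan(5/3) ≈ 2.1112 (local minimum)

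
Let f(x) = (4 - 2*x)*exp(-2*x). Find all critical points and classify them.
f'(x) = 2*(2*x - 5)*exp(-2*x)

Solve f'(x) = 0:
  f'(x) = (4*x - 10)·exp(-2*x) and exp(-2*x) > 0 for every x, so f'(x) = 0 ⇔ 4*x - 10 = 0.
  Factor: 4*x - 10 = 2*(2*x - 5) = 0.
  ⇒ x = 5/2

f''(x) = 8*(3 - x)*exp(-2*x)
Second-derivative test at each critical point:
  f''(5/2) = 0.0270 > 0 → local minimum

Critical points: x = 5/2 (local minimum)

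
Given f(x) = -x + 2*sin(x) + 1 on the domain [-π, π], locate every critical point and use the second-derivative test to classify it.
f'(x) = 2*cos(x) - 1

Solve f'(x) = 0 on [-π, π]:
  f'(x) = 0 ⇔ cos(x) = 1/2, i.e. x = ±arccos(1/2) + 2nπ; keep the solutions lying in [-π, π].
  ⇒ x = -pi/3 ≈ -1.0472, pi/3 ≈ 1.0472

f''(x) = -2*sin(x)
Second-derivative test at each critical point:
  f''(-1.0472) = 1.7321 > 0 → local minimum
  f''(1.0472) = -1.7321 < 0 → local maximum

Critical points: x = -pi/3 ≈ -1.0472 (local minimum); x = pi/3 ≈ 1.0472 (local maximum)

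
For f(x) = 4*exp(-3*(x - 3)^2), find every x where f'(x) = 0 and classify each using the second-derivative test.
f'(x) = 24*(3 - x)*exp(-3*(x - 3)^2)

Solve f'(x) = 0:
  f'(x) = (72 - 24*x)·exp(-3*(x - 3)^2) and exp(-3*(x - 3)^2) > 0 for every x, so f'(x) = 0 ⇔ 72 - 24*x = 0.
  Factor: 72 - 24*x = -24*(x - 3) = 0.
  ⇒ x = 3

f''(x) = 24*(6*(x - 3)^2 - 1)*exp(-3*(x - 3)^2)
Second-derivative test at each critical point:
  f''(3) = -24 < 0 → local maximum

Critical points: x = 3 (local maximum)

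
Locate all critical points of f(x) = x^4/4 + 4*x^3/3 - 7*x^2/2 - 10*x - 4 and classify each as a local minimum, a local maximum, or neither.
f'(x) = x^3 + 4*x^2 - 7*x - 10

Solve f'(x) = 0:
  Factor: x^3 + 4*x^2 - 7*x - 10 = (x - 2)*(x + 1)*(x + 5) = 0.
  ⇒ x = -5, -1, 2

f''(x) = 3*x^2 + 8*x - 7
Second-derivative test at each critical point:
  f''(-5) = 28 > 0 → local minimum
  f''(-1) = -12 < 0 → local maximum
  f''(2) = 21 > 0 → local minimum

Critical points: x = -5 (local minimum); x = -1 (local maximum); x = 2 (local minimum)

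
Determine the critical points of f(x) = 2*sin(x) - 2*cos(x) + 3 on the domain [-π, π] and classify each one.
f'(x) = 2*sqrt(2)*sin(x + pi/4)

Solve f'(x) = 0 on [-π, π]:
  f'(x) = 0 ⇔ 2*cos(x) = -2*sin(x) ⇔ tan(x) = -1, i.e. x = arctan(-1) + nπ; keep the solutions lying in [-π, π].
  ⇒ x = -pi/4 ≈ -0.7854, 3*pi/4 ≈ 2.3562

f''(x) = 2*sqrt(2)*cos(x + pi/4)
Second-derivative test at each critical point:
  f''(-0.7854) = 2.8284 > 0 → local minimum
  f''(2.3562) = -2.8284 < 0 → local maximum

Critical points: x = -pi/4 ≈ -0.7854 (local minimum); x = 3*pi/4 ≈ 2.3562 (local maximum)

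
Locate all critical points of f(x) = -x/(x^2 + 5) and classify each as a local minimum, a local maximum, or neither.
f'(x) = (x^2 - 5)/(x^2 + 5)^2

Solve f'(x) = 0:
  f'(x) = (x^2 - 5)/(x^2 + 5)^2; the denominator is positive wherever f is defined, so f'(x) = 0 ⇔ x^2 - 5 = 0.
  x^2 - 5 = 0 has no rational roots; quadratic formula: x = (0 ± √20)/2.
  ⇒ x = -sqrt(5) ≈ -2.2361, sqrt(5) ≈ 2.2361

f''(x) = 2*x*(15 - x^2)/(x^2 + 5)^3
Second-derivative test at each critical point:
  f''(-2.2361) = -0.0447 < 0 → local maximum
  f''(2.2361) = 0.0447 > 0 → local minimum

Critical points: x = -sqrt(5) ≈ -2.2361 (local maximum); x = sqrt(5) ≈ 2.2361 (local minimum)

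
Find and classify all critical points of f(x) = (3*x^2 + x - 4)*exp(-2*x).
f'(x) = (-6*x^2 + 4*x + 9)*exp(-2*x)

Solve f'(x) = 0:
  f'(x) = (-6*x^2 + 4*x + 9)·exp(-2*x) and exp(-2*x) > 0 for every x, so f'(x) = 0 ⇔ -6*x^2 + 4*x + 9 = 0.
  6*x^2 - 4*x - 9 = 0 has no rational roots; quadratic formula: x = (4 ± √232)/12.
  ⇒ x = 1/3 - sqrt(58)/6 ≈ -0.9360, 1/3 + sqrt(58)/6 ≈ 1.6026

f''(x) = 2*(6*x^2 - 10*x - 7)*exp(-2*x)
Second-derivative test at each critical point:
  f''(-0.9360) = 99.0171 > 0 → local minimum
  f''(1.6026) = -0.6176 < 0 → local maximum

Critical points: x = 1/3 - sqrt(58)/6 ≈ -0.9360 (local minimum); x = 1/3 + sqrt(58)/6 ≈ 1.6026 (local maximum)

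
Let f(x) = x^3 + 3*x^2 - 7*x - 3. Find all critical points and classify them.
f'(x) = 3*x^2 + 6*x - 7

Solve f'(x) = 0:
  3*x^2 + 6*x - 7 = 0 has no rational roots; quadratic formula: x = (-6 ± √120)/6.
  ⇒ x = -sqrt(30)/3 - 1 ≈ -2.8257, -1 + sqrt(30)/3 ≈ 0.8257

f''(x) = 6*x + 6
Second-derivative test at each critical point:
  f''(-2.8257) = -10.9545 < 0 → local maximum
  f''(0.8257) = 10.9545 > 0 → local minimum

Critical points: x = -sqrt(30)/3 - 1 ≈ -2.8257 (local maximum); x = -1 + sqrt(30)/3 ≈ 0.8257 (local minimum)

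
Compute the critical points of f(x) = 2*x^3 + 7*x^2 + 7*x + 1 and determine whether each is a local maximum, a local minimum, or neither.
f'(x) = 6*x^2 + 14*x + 7

Solve f'(x) = 0:
  6*x^2 + 14*x + 7 = 0 has no rational roots; quadratic formula: x = (-14 ± √28)/12.
  ⇒ x = -7/6 - sqrt(7)/6 ≈ -1.6076, -7/6 + sqrt(7)/6 ≈ -0.7257

f''(x) = 12*x + 14
Second-derivative test at each critical point:
  f''(-1.6076) = -5.2915 < 0 → local maximum
  f''(-0.7257) = 5.2915 > 0 → local minimum

Critical points: x = -7/6 - sqrt(7)/6 ≈ -1.6076 (local maximum); x = -7/6 + sqrt(7)/6 ≈ -0.7257 (local minimum)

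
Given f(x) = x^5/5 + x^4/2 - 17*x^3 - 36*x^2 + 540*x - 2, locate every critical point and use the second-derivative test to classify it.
f'(x) = x^4 + 2*x^3 - 51*x^2 - 72*x + 540

Solve f'(x) = 0:
  Factor: x^4 + 2*x^3 - 51*x^2 - 72*x + 540 = (x - 6)*(x - 3)*(x + 5)*(x + 6) = 0.
  ⇒ x = -6, -5, 3, 6

f''(x) = 4*x^3 + 6*x^2 - 102*x - 72
Second-derivative test at each critical point:
  f''(-6) = -108 < 0 → local maximum
  f''(-5) = 88 > 0 → local minimum
  f''(3) = -216 < 0 → local maximum
  f''(6) = 396 > 0 → local minimum

Critical points: x = -6 (local maximum); x = -5 (local minimum); x = 3 (local maximum); x = 6 (local minimum)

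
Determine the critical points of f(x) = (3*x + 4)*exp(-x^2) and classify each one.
f'(x) = (-2*x*(3*x + 4) + 3)*exp(-x^2)

Solve f'(x) = 0:
  f'(x) = (-6*x^2 - 8*x + 3)·exp(-x^2) and exp(-x^2) > 0 for every x, so f'(x) = 0 ⇔ -6*x^2 - 8*x + 3 = 0.
  6*x^2 + 8*x - 3 = 0 has no rational roots; quadratic formula: x = (-8 ± √136)/12.
  ⇒ x = -sqrt(34)/6 - 2/3 ≈ -1.6385, -2/3 + sqrt(34)/6 ≈ 0.3052

f''(x) = 2*(2*x^2*(3*x + 4) - 9*x - 4)*exp(-x^2)
Second-derivative test at each critical point:
  f''(-1.6385) = 0.7959 > 0 → local minimum
  f''(0.3052) = -10.6250 < 0 → local maximum

Critical points: x = -sqrt(34)/6 - 2/3 ≈ -1.6385 (local minimum); x = -2/3 + sqrt(34)/6 ≈ 0.3052 (local maximum)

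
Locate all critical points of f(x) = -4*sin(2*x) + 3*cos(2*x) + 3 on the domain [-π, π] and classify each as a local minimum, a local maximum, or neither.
f'(x) = -6*sin(2*x) - 8*cos(2*x)

Solve f'(x) = 0 on [-π, π]:
  f'(x) = 0 ⇔ -4*cos(2*x) = 3*sin(2*x) ⇔ tan(2*x) = -4/3, i.e. 2*x = arctan(-4/3) + nπ; keep the solutions lying in [-π, π].
  ⇒ x = -pi/2 - atan(4/3)/2 ≈ -2.0344, -atan(4/3)/2 ≈ -0.4636, -atan(4/3)/2 + pi/2 ≈ 1.1071, pi - atan(4/3)/2 ≈ 2.6779

f''(x) = 16*sin(2*x) - 12*cos(2*x)
Second-derivative test at each critical point:
  f''(-2.0344) = 20 > 0 → local minimum
  f''(-0.4636) = -20 < 0 → local maximum
  f''(1.1071) = 20 > 0 → local minimum
  f''(2.6779) = -20 < 0 → local maximum

Critical points: x = -pi/2 - atan(4/3)/2 ≈ -2.0344 (local minimum); x = -atan(4/3)/2 ≈ -0.4636 (local maximum); x = -atan(4/3)/2 + pi/2 ≈ 1.1071 (local minimum); x = pi - atan(4/3)/2 ≈ 2.6779 (local maximum)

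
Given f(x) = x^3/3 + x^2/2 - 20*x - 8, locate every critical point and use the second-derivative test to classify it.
f'(x) = x^2 + x - 20

Solve f'(x) = 0:
  Factor: x^2 + x - 20 = (x - 4)*(x + 5) = 0.
  ⇒ x = -5, 4

f''(x) = 2*x + 1
Second-derivative test at each critical point:
  f''(-5) = -9 < 0 → local maximum
  f''(4) = 9 > 0 → local minimum

Critical points: x = -5 (local maximum); x = 4 (local minimum)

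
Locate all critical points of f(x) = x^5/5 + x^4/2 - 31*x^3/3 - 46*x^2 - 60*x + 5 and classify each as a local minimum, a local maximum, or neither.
f'(x) = x^4 + 2*x^3 - 31*x^2 - 92*x - 60

Solve f'(x) = 0:
  Factor: x^4 + 2*x^3 - 31*x^2 - 92*x - 60 = (x - 6)*(x + 1)*(x + 2)*(x + 5) = 0.
  ⇒ x = -5, -2, -1, 6

f''(x) = 4*x^3 + 6*x^2 - 62*x - 92
Second-derivative test at each critical point:
  f''(-5) = -132 < 0 → local maximum
  f''(-2) = 24 > 0 → local minimum
  f''(-1) = -28 < 0 → local maximum
  f''(6) = 616 > 0 → local minimum

Critical points: x = -5 (local maximum); x = -2 (local minimum); x = -1 (local maximum); x = 6 (local minimum)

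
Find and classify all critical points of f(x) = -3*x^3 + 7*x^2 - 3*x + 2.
f'(x) = -9*x^2 + 14*x - 3

Solve f'(x) = 0:
  9*x^2 - 14*x + 3 = 0 has no rational roots; quadratic formula: x = (14 ± √88)/18.
  ⇒ x = 7/9 - sqrt(22)/9 ≈ 0.2566, sqrt(22)/9 + 7/9 ≈ 1.2989

f''(x) = 14 - 18*x
Second-derivative test at each critical point:
  f''(0.2566) = 9.3808 > 0 → local minimum
  f''(1.2989) = -9.3808 < 0 → local maximum

Critical points: x = 7/9 - sqrt(22)/9 ≈ 0.2566 (local minimum); x = sqrt(22)/9 + 7/9 ≈ 1.2989 (local maximum)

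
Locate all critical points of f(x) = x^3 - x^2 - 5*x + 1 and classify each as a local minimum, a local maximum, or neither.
f'(x) = 3*x^2 - 2*x - 5

Solve f'(x) = 0:
  Factor: 3*x^2 - 2*x - 5 = (x + 1)*(3*x - 5) = 0.
  ⇒ x = -1, 5/3

f''(x) = 6*x - 2
Second-derivative test at each critical point:
  f''(-1) = -8 < 0 → local maximum
  f''(5/3) = 8 > 0 → local minimum

Critical points: x = -1 (local maximum); x = 5/3 (local minimum)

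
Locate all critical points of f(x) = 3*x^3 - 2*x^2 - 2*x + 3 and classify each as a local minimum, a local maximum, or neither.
f'(x) = 9*x^2 - 4*x - 2

Solve f'(x) = 0:
  9*x^2 - 4*x - 2 = 0 has no rational roots; quadratic formula: x = (4 ± √88)/18.
  ⇒ x = 2/9 - sqrt(22)/9 ≈ -0.2989, 2/9 + sqrt(22)/9 ≈ 0.7434

f''(x) = 18*x - 4
Second-derivative test at each critical point:
  f''(-0.2989) = -9.3808 < 0 → local maximum
  f''(0.7434) = 9.3808 > 0 → local minimum

Critical points: x = 2/9 - sqrt(22)/9 ≈ -0.2989 (local maximum); x = 2/9 + sqrt(22)/9 ≈ 0.7434 (local minimum)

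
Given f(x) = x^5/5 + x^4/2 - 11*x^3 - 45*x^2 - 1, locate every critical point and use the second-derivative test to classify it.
f'(x) = x*(x^3 + 2*x^2 - 33*x - 90)

Solve f'(x) = 0:
  Factor: x^4 + 2*x^3 - 33*x^2 - 90*x = x*(x - 6)*(x + 3)*(x + 5) = 0.
  ⇒ x = -5, -3, 0, 6

f''(x) = 4*x^3 + 6*x^2 - 66*x - 90
Second-derivative test at each critical point:
  f''(-5) = -110 < 0 → local maximum
  f''(-3) = 54 > 0 → local minimum
  f''(0) = -90 < 0 → local maximum
  f''(6) = 594 > 0 → local minimum

Critical points: x = -5 (local maximum); x = -3 (local minimum); x = 0 (local maximum); x = 6 (local minimum)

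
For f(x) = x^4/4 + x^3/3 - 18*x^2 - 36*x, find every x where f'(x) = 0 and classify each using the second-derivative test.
f'(x) = x^3 + x^2 - 36*x - 36

Solve f'(x) = 0:
  Factor: x^3 + x^2 - 36*x - 36 = (x - 6)*(x + 1)*(x + 6) = 0.
  ⇒ x = -6, -1, 6

f''(x) = 3*x^2 + 2*x - 36
Second-derivative test at each critical point:
  f''(-6) = 60 > 0 → local minimum
  f''(-1) = -35 < 0 → local maximum
  f''(6) = 84 > 0 → local minimum

Critical points: x = -6 (local minimum); x = -1 (local maximum); x = 6 (local minimum)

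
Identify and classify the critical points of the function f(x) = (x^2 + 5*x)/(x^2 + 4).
f'(x) = (-5*x^2 + 8*x + 20)/(x^4 + 8*x^2 + 16)

Solve f'(x) = 0:
  f'(x) = -(5*x^2 - 8*x - 20)/(x^2 + 4)^2; the denominator is positive wherever f is defined, so f'(x) = 0 ⇔ -5*x^2 + 8*x + 20 = 0.
  5*x^2 - 8*x - 20 = 0 has no rational roots; quadratic formula: x = (8 ± √464)/10.
  ⇒ x = 4/5 - 2*sqrt(29)/5 ≈ -1.3541, 4/5 + 2*sqrt(29)/5 ≈ 2.9541

f''(x) = 2*(5*x^3 - 12*x^2 - 60*x + 16)/(x^6 + 12*x^4 + 48*x^2 + 64)
Second-derivative test at each critical point:
  f''(-1.3541) = 0.6330 > 0 → local minimum
  f''(2.9541) = -0.1330 < 0 → local maximum

Critical points: x = 4/5 - 2*sqrt(29)/5 ≈ -1.3541 (local minimum); x = 4/5 + 2*sqrt(29)/5 ≈ 2.9541 (local maximum)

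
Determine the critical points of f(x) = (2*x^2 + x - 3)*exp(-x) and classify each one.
f'(x) = (-2*x^2 + 3*x + 4)*exp(-x)

Solve f'(x) = 0:
  f'(x) = (-2*x^2 + 3*x + 4)·exp(-x) and exp(-x) > 0 for every x, so f'(x) = 0 ⇔ -2*x^2 + 3*x + 4 = 0.
  2*x^2 - 3*x - 4 = 0 has no rational roots; quadratic formula: x = (3 ± √41)/4.
  ⇒ x = 3/4 - sqrt(41)/4 ≈ -0.8508, 3/4 + sqrt(41)/4 ≈ 2.3508

f''(x) = (2*x^2 - 7*x - 1)*exp(-x)
Second-derivative test at each critical point:
  f''(-0.8508) = 14.9928 > 0 → local minimum
  f''(2.3508) = -0.6102 < 0 → local maximum

Critical points: x = 3/4 - sqrt(41)/4 ≈ -0.8508 (local minimum); x = 3/4 + sqrt(41)/4 ≈ 2.3508 (local maximum)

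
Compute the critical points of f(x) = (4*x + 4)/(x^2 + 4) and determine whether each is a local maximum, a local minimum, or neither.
f'(x) = 4*(x^2 - 2*x*(x + 1) + 4)/(x^2 + 4)^2

Solve f'(x) = 0:
  f'(x) = -4*(x^2 + 2*x - 4)/(x^2 + 4)^2; the denominator is positive wherever f is defined, so f'(x) = 0 ⇔ -4*x^2 - 8*x + 16 = 0.
  Factor: -4*x^2 - 8*x + 16 = -4*(x^2 + 2*x - 4); x^2 + 2*x - 4 = 0 has no rational roots; quadratic formula: x = (-2 ± √20)/2.
  ⇒ x = -sqrt(5) - 1 ≈ -3.2361, -1 + sqrt(5) ≈ 1.2361

f''(x) = 8*(4*x^2*(x + 1) - (3*x + 1)*(x^2 + 4))/(x^2 + 4)^3
Second-derivative test at each critical point:
  f''(-3.2361) = 0.0854 > 0 → local minimum
  f''(1.2361) = -0.5854 < 0 → local maximum

Critical points: x = -sqrt(5) - 1 ≈ -3.2361 (local minimum); x = -1 + sqrt(5) ≈ 1.2361 (local maximum)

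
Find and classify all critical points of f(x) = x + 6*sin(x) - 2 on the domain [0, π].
f'(x) = 6*cos(x) + 1

Solve f'(x) = 0 on [0, π]:
  f'(x) = 0 ⇔ cos(x) = -1/6, i.e. x = ±arccos(-1/6) + 2nπ; keep the solutions lying in [0, π].
  ⇒ x = acos(-1/6) ≈ 1.7382

f''(x) = -6*sin(x)
Second-derivative test at each critical point:
  f''(1.7382) = -5.9161 < 0 → local maximum

Critical points: x = acos(-1/6) ≈ 1.7382 (local maximum)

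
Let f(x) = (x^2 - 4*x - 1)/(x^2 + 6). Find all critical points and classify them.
f'(x) = 2*(2*x^2 + 7*x - 12)/(x^4 + 12*x^2 + 36)

Solve f'(x) = 0:
  f'(x) = 2*(2*x^2 + 7*x - 12)/(x^2 + 6)^2; the denominator is positive wherever f is defined, so f'(x) = 0 ⇔ 4*x^2 + 14*x - 24 = 0.
  Factor: 4*x^2 + 14*x - 24 = 2*(2*x^2 + 7*x - 12); 2*x^2 + 7*x - 12 = 0 has no rational roots; quadratic formula: x = (-7 ± √145)/4.
  ⇒ x = -sqrt(145)/4 - 7/4 ≈ -4.7604, -7/4 + sqrt(145)/4 ≈ 1.2604

f''(x) = 2*(-4*x^3 - 21*x^2 + 72*x + 42)/(x^6 + 18*x^4 + 108*x^2 + 216)
Second-derivative test at each critical point:
  f''(-4.7604) = -0.0293 < 0 → local maximum
  f''(1.2604) = 0.4182 > 0 → local minimum

Critical points: x = -sqrt(145)/4 - 7/4 ≈ -4.7604 (local maximum); x = -7/4 + sqrt(145)/4 ≈ 1.2604 (local minimum)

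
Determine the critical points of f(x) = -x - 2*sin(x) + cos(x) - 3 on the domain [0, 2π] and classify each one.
f'(x) = -sin(x) - 2*cos(x) - 1

Solve f'(x) = 0 on [0, 2π]:
  f'(x) = 0 ⇔ -sin(x) - 2*cos(x) = 1. Write the left side as R·cos(x + φ) with R = √((-2)² + 1²) = sqrt(5), cos φ = -2*sqrt(5)/5, sin φ = sqrt(5)/5; then cos(x + φ) = sqrt(5)/5. Solve for x and keep the solutions lying in [0, 2π].
  ⇒ x = pi - atan(3/4) ≈ 2.4981, 3*pi/2 ≈ 4.7124

f''(x) = 2*sin(x) - cos(x)
Second-derivative test at each critical point:
  f''(2.4981) = 2 > 0 → local minimum
  f''(4.7124) = -2 < 0 → local maximum

Critical points: x = pi - atan(3/4) ≈ 2.4981 (local minimum); x = 3*pi/2 ≈ 4.7124 (local maximum)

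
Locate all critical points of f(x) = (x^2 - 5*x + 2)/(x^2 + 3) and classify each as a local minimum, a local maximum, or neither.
f'(x) = (5*x^2 + 2*x - 15)/(x^4 + 6*x^2 + 9)

Solve f'(x) = 0:
  f'(x) = (5*x^2 + 2*x - 15)/(x^2 + 3)^2; the denominator is positive wherever f is defined, so f'(x) = 0 ⇔ 5*x^2 + 2*x - 15 = 0.
  5*x^2 + 2*x - 15 = 0 has no rational roots; quadratic formula: x = (-2 ± √304)/10.
  ⇒ x = -2*sqrt(19)/5 - 1/5 ≈ -1.9436, -1/5 + 2*sqrt(19)/5 ≈ 1.5436

f''(x) = 2*(-5*x^3 - 3*x^2 + 45*x + 3)/(x^6 + 9*x^4 + 27*x^2 + 27)
Second-derivative test at each critical point:
  f''(-1.9436) = -0.3796 < 0 → local maximum
  f''(1.5436) = 0.6018 > 0 → local minimum

Critical points: x = -2*sqrt(19)/5 - 1/5 ≈ -1.9436 (local maximum); x = -1/5 + 2*sqrt(19)/5 ≈ 1.5436 (local minimum)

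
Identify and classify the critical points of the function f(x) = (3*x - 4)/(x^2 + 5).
f'(x) = (-3*x^2 + 8*x + 15)/(x^4 + 10*x^2 + 25)

Solve f'(x) = 0:
  f'(x) = -(3*x^2 - 8*x - 15)/(x^2 + 5)^2; the denominator is positive wherever f is defined, so f'(x) = 0 ⇔ -3*x^2 + 8*x + 15 = 0.
  3*x^2 - 8*x - 15 = 0 has no rational roots; quadratic formula: x = (8 ± √244)/6.
  ⇒ x = 4/3 - sqrt(61)/3 ≈ -1.2701, 4/3 + sqrt(61)/3 ≈ 3.9367

f''(x) = 2*(4*x^2*(3*x - 4) + (4 - 9*x)*(x^2 + 5))/(x^2 + 5)^3
Second-derivative test at each critical point:
  f''(-1.2701) = 0.3572 > 0 → local minimum
  f''(3.9367) = -0.0372 < 0 → local maximum

Critical points: x = 4/3 - sqrt(61)/3 ≈ -1.2701 (local minimum); x = 4/3 + sqrt(61)/3 ≈ 3.9367 (local maximum)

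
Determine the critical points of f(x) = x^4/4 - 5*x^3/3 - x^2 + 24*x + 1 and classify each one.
f'(x) = x^3 - 5*x^2 - 2*x + 24

Solve f'(x) = 0:
  Factor: x^3 - 5*x^2 - 2*x + 24 = (x - 4)*(x - 3)*(x + 2) = 0.
  ⇒ x = -2, 3, 4

f''(x) = 3*x^2 - 10*x - 2
Second-derivative test at each critical point:
  f''(-2) = 30 > 0 → local minimum
  f''(3) = -5 < 0 → local maximum
  f''(4) = 6 > 0 → local minimum

Critical points: x = -2 (local minimum); x = 3 (local maximum); x = 4 (local minimum)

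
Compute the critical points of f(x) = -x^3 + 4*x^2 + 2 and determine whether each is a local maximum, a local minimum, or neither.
f'(x) = x*(8 - 3*x)

Solve f'(x) = 0:
  Factor: -3*x^2 + 8*x = -x*(3*x - 8) = 0.
  ⇒ x = 0, 8/3

f''(x) = 8 - 6*x
Second-derivative test at each critical point:
  f''(0) = 8 > 0 → local minimum
  f''(8/3) = -8 < 0 → local maximum

Critical points: x = 0 (local minimum); x = 8/3 (local maximum)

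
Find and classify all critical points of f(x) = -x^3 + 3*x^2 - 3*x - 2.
f'(x) = -3*x^2 + 6*x - 3

Solve f'(x) = 0:
  Factor: -3*x^2 + 6*x - 3 = -3*(x - 1)^2 = 0.
  ⇒ x = 1

f''(x) = 6 - 6*x
Second-derivative test at each critical point:
  f''(1) = 0, so the second-derivative test is inconclusive; use the first-derivative test: f'(3/4) = -0.1875, f'(5/4) = -0.1875 — f' is negative on both sides (no sign change) → neither a local maximum nor a local minimum

Critical points: x = 1 (neither)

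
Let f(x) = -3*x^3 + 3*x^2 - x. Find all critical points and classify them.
f'(x) = -9*x^2 + 6*x - 1

Solve f'(x) = 0:
  Factor: -9*x^2 + 6*x - 1 = -(3*x - 1)^2 = 0.
  ⇒ x = 1/3

f''(x) = 6 - 18*x
Second-derivative test at each critical point:
  f''(1/3) = 0, so the second-derivative test is inconclusive; use the first-derivative test: f'(1/12) = -0.5625, f'(7/12) = -0.5625 — f' is negative on both sides (no sign change) → neither a local maximum nor a local minimum

Critical points: x = 1/3 (neither)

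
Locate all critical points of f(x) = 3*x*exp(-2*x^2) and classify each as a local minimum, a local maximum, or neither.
f'(x) = 3*(1 - 4*x^2)*exp(-2*x^2)

Solve f'(x) = 0:
  f'(x) = (3 - 12*x^2)·exp(-2*x^2) and exp(-2*x^2) > 0 for every x, so f'(x) = 0 ⇔ 3 - 12*x^2 = 0.
  Factor: 3 - 12*x^2 = -3*(2*x - 1)*(2*x + 1) = 0.
  ⇒ x = -1/2, 1/2

f''(x) = (48*x^3 - 36*x)*exp(-2*x^2)
Second-derivative test at each critical point:
  f''(-1/2) = 7.2784 > 0 → local minimum
  f''(1/2) = -7.2784 < 0 → local maximum

Critical points: x = -1/2 (local minimum); x = 1/2 (local maximum)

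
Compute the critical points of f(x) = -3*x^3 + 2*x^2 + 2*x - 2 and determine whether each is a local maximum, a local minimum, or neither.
f'(x) = -9*x^2 + 4*x + 2

Solve f'(x) = 0:
  9*x^2 - 4*x - 2 = 0 has no rational roots; quadratic formula: x = (4 ± √88)/18.
  ⇒ x = 2/9 - sqrt(22)/9 ≈ -0.2989, 2/9 + sqrt(22)/9 ≈ 0.7434

f''(x) = 4 - 18*x
Second-derivative test at each critical point:
  f''(-0.2989) = 9.3808 > 0 → local minimum
  f''(0.7434) = -9.3808 < 0 → local maximum

Critical points: x = 2/9 - sqrt(22)/9 ≈ -0.2989 (local minimum); x = 2/9 + sqrt(22)/9 ≈ 0.7434 (local maximum)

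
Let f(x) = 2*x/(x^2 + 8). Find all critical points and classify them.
f'(x) = 2*(8 - x^2)/(x^4 + 16*x^2 + 64)

Solve f'(x) = 0:
  f'(x) = -2*(x^2 - 8)/(x^2 + 8)^2; the denominator is positive wherever f is defined, so f'(x) = 0 ⇔ 16 - 2*x^2 = 0.
  Factor: 16 - 2*x^2 = -2*(x^2 - 8); x^2 - 8 = 0 has no rational roots; quadratic formula: x = (0 ± √32)/2.
  ⇒ x = -2*sqrt(2) ≈ -2.8284, 2*sqrt(2) ≈ 2.8284

f''(x) = 4*x*(x^2 - 24)/(x^2 + 8)^3
Second-derivative test at each critical point:
  f''(-2.8284) = 0.0442 > 0 → local minimum
  f''(2.8284) = -0.0442 < 0 → local maximum

Critical points: x = -2*sqrt(2) ≈ -2.8284 (local minimum); x = 2*sqrt(2) ≈ 2.8284 (local maximum)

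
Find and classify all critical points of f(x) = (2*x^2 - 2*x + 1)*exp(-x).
f'(x) = (-2*x^2 + 6*x - 3)*exp(-x)

Solve f'(x) = 0:
  f'(x) = (-2*x^2 + 6*x - 3)·exp(-x) and exp(-x) > 0 for every x, so f'(x) = 0 ⇔ -2*x^2 + 6*x - 3 = 0.
  2*x^2 - 6*x + 3 = 0 has no rational roots; quadratic formula: x = (6 ± √12)/4.
  ⇒ x = 3/2 - sqrt(3)/2 ≈ 0.6340, sqrt(3)/2 + 3/2 ≈ 2.3660

f''(x) = (2*x^2 - 10*x + 9)*exp(-x)
Second-derivative test at each critical point:
  f''(0.6340) = 1.8376 > 0 → local minimum
  f''(2.3660) = -0.3251 < 0 → local maximum

Critical points: x = 3/2 - sqrt(3)/2 ≈ 0.6340 (local minimum); x = sqrt(3)/2 + 3/2 ≈ 2.3660 (local maximum)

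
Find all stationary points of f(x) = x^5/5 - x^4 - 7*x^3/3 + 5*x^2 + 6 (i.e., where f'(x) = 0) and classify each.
f'(x) = x*(x^3 - 4*x^2 - 7*x + 10)

Solve f'(x) = 0:
  Factor: x^4 - 4*x^3 - 7*x^2 + 10*x = x*(x - 5)*(x - 1)*(x + 2) = 0.
  ⇒ x = -2, 0, 1, 5

f''(x) = 4*x^3 - 12*x^2 - 14*x + 10
Second-derivative test at each critical point:
  f''(-2) = -42 < 0 → local maximum
  f''(0) = 10 > 0 → local minimum
  f''(1) = -12 < 0 → local maximum
  f''(5) = 140 > 0 → local minimum

Critical points: x = -2 (local maximum); x = 0 (local minimum); x = 1 (local maximum); x = 5 (local minimum)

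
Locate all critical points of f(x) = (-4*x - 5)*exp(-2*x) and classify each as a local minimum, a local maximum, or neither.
f'(x) = 2*(4*x + 3)*exp(-2*x)

Solve f'(x) = 0:
  f'(x) = (8*x + 6)·exp(-2*x) and exp(-2*x) > 0 for every x, so f'(x) = 0 ⇔ 8*x + 6 = 0.
  Factor: 8*x + 6 = 2*(4*x + 3) = 0.
  ⇒ x = -3/4

f''(x) = 4*(-4*x - 1)*exp(-2*x)
Second-derivative test at each critical point:
  f''(-3/4) = 35.8535 > 0 → local minimum

Critical points: x = -3/4 (local minimum)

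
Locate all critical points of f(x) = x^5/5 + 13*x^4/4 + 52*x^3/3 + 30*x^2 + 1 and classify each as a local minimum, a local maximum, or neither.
f'(x) = x*(x^3 + 13*x^2 + 52*x + 60)

Solve f'(x) = 0:
  Factor: x^4 + 13*x^3 + 52*x^2 + 60*x = x*(x + 2)*(x + 5)*(x + 6) = 0.
  ⇒ x = -6, -5, -2, 0

f''(x) = 4*x^3 + 39*x^2 + 104*x + 60
Second-derivative test at each critical point:
  f''(-6) = -24 < 0 → local maximum
  f''(-5) = 15 > 0 → local minimum
  f''(-2) = -24 < 0 → local maximum
  f''(0) = 60 > 0 → local minimum

Critical points: x = -6 (local maximum); x = -5 (local minimum); x = -2 (local maximum); x = 0 (local minimum)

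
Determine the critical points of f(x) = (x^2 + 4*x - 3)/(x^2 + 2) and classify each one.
f'(x) = 2*(-2*x^2 + 5*x + 4)/(x^4 + 4*x^2 + 4)

Solve f'(x) = 0:
  f'(x) = -2*(2*x^2 - 5*x - 4)/(x^2 + 2)^2; the denominator is positive wherever f is defined, so f'(x) = 0 ⇔ -4*x^2 + 10*x + 8 = 0.
  Factor: -4*x^2 + 10*x + 8 = -2*(2*x^2 - 5*x - 4); 2*x^2 - 5*x - 4 = 0 has no rational roots; quadratic formula: x = (5 ± √57)/4.
  ⇒ x = 5/4 - sqrt(57)/4 ≈ -0.6375, 5/4 + sqrt(57)/4 ≈ 3.1375

f''(x) = 2*(4*x^3 - 15*x^2 - 24*x + 10)/(x^6 + 6*x^4 + 12*x^2 + 8)
Second-derivative test at each critical point:
  f''(-0.6375) = 2.6076 > 0 → local minimum
  f''(3.1375) = -0.1076 < 0 → local maximum

Critical points: x = 5/4 - sqrt(57)/4 ≈ -0.6375 (local minimum); x = 5/4 + sqrt(57)/4 ≈ 3.1375 (local maximum)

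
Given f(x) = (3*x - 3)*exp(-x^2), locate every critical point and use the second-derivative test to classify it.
f'(x) = 3*(-2*x*(x - 1) + 1)*exp(-x^2)

Solve f'(x) = 0:
  f'(x) = (-6*x^2 + 6*x + 3)·exp(-x^2) and exp(-x^2) > 0 for every x, so f'(x) = 0 ⇔ -6*x^2 + 6*x + 3 = 0.
  Factor: -6*x^2 + 6*x + 3 = -3*(2*x^2 - 2*x - 1); 2*x^2 - 2*x - 1 = 0 has no rational roots; quadratic formula: x = (2 ± √12)/4.
  ⇒ x = 1/2 - sqrt(3)/2 ≈ -0.3660, 1/2 + sqrt(3)/2 ≈ 1.3660

f''(x) = 6*(2*x^2*(x - 1) - 3*x + 1)*exp(-x^2)
Second-derivative test at each critical point:
  f''(-0.3660) = 9.0892 > 0 → local minimum
  f''(1.3660) = -1.6081 < 0 → local maximum

Critical points: x = 1/2 - sqrt(3)/2 ≈ -0.3660 (local minimum); x = 1/2 + sqrt(3)/2 ≈ 1.3660 (local maximum)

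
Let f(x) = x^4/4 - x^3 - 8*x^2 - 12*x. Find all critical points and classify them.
f'(x) = x^3 - 3*x^2 - 16*x - 12

Solve f'(x) = 0:
  Factor: x^3 - 3*x^2 - 16*x - 12 = (x - 6)*(x + 1)*(x + 2) = 0.
  ⇒ x = -2, -1, 6

f''(x) = 3*x^2 - 6*x - 16
Second-derivative test at each critical point:
  f''(-2) = 8 > 0 → local minimum
  f''(-1) = -7 < 0 → local maximum
  f''(6) = 56 > 0 → local minimum

Critical points: x = -2 (local minimum); x = -1 (local maximum); x = 6 (local minimum)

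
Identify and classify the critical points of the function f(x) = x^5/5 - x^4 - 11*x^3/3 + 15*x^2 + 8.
f'(x) = x*(x^3 - 4*x^2 - 11*x + 30)

Solve f'(x) = 0:
  Factor: x^4 - 4*x^3 - 11*x^2 + 30*x = x*(x - 5)*(x - 2)*(x + 3) = 0.
  ⇒ x = -3, 0, 2, 5

f''(x) = 4*x^3 - 12*x^2 - 22*x + 30
Second-derivative test at each critical point:
  f''(-3) = -120 < 0 → local maximum
  f''(0) = 30 > 0 → local minimum
  f''(2) = -30 < 0 → local maximum
  f''(5) = 120 > 0 → local minimum

Critical points: x = -3 (local maximum); x = 0 (local minimum); x = 2 (local maximum); x = 5 (local minimum)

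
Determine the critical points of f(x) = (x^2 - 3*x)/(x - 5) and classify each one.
f'(x) = (x^2 - 10*x + 15)/(x^2 - 10*x + 25)

Solve f'(x) = 0:
  f'(x) = (x^2 - 10*x + 15)/(x - 5)^2; the denominator is positive wherever f is defined, so f'(x) = 0 ⇔ x^2 - 10*x + 15 = 0.
  x^2 - 10*x + 15 = 0 has no rational roots; quadratic formula: x = (10 ± √40)/2.
  ⇒ x = 5 - sqrt(10) ≈ 1.8377, sqrt(10) + 5 ≈ 8.1623

f''(x) = 20/(x^3 - 15*x^2 + 75*x - 125)
Second-derivative test at each critical point:
  f''(1.8377) = -0.6325 < 0 → local maximum
  f''(8.1623) = 0.6325 > 0 → local minimum

Critical points: x = 5 - sqrt(10) ≈ 1.8377 (local maximum); x = sqrt(10) + 5 ≈ 8.1623 (local minimum)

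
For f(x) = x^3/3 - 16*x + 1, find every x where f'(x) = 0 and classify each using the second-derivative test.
f'(x) = x^2 - 16

Solve f'(x) = 0:
  Factor: x^2 - 16 = (x - 4)*(x + 4) = 0.
  ⇒ x = -4, 4

f''(x) = 2*x
Second-derivative test at each critical point:
  f''(-4) = -8 < 0 → local maximum
  f''(4) = 8 > 0 → local minimum

Critical points: x = -4 (local maximum); x = 4 (local minimum)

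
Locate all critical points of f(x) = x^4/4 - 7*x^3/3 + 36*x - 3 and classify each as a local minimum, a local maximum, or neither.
f'(x) = x^3 - 7*x^2 + 36

Solve f'(x) = 0:
  Factor: x^3 - 7*x^2 + 36 = (x - 6)*(x - 3)*(x + 2) = 0.
  ⇒ x = -2, 3, 6

f''(x) = x*(3*x - 14)
Second-derivative test at each critical point:
  f''(-2) = 40 > 0 → local minimum
  f''(3) = -15 < 0 → local maximum
  f''(6) = 24 > 0 → local minimum

Critical points: x = -2 (local minimum); x = 3 (local maximum); x = 6 (local minimum)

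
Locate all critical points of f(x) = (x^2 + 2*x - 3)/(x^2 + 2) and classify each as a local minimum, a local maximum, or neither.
f'(x) = 2*(-x^2 + 5*x + 2)/(x^4 + 4*x^2 + 4)

Solve f'(x) = 0:
  f'(x) = -2*(x^2 - 5*x - 2)/(x^2 + 2)^2; the denominator is positive wherever f is defined, so f'(x) = 0 ⇔ -2*x^2 + 10*x + 4 = 0.
  Factor: -2*x^2 + 10*x + 4 = -2*(x^2 - 5*x - 2); x^2 - 5*x - 2 = 0 has no rational roots; quadratic formula: x = (5 ± √33)/2.
  ⇒ x = 5/2 - sqrt(33)/2 ≈ -0.3723, 5/2 + sqrt(33)/2 ≈ 5.3723

f''(x) = 2*(2*x^3 - 15*x^2 - 12*x + 10)/(x^6 + 6*x^4 + 12*x^2 + 8)
Second-derivative test at each critical point:
  f''(-0.3723) = 2.5121 > 0 → local minimum
  f''(5.3723) = -0.0121 < 0 → local maximum

Critical points: x = 5/2 - sqrt(33)/2 ≈ -0.3723 (local minimum); x = 5/2 + sqrt(33)/2 ≈ 5.3723 (local maximum)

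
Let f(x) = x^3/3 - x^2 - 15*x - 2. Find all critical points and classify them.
f'(x) = x^2 - 2*x - 15

Solve f'(x) = 0:
  Factor: x^2 - 2*x - 15 = (x - 5)*(x + 3) = 0.
  ⇒ x = -3, 5

f''(x) = 2*x - 2
Second-derivative test at each critical point:
  f''(-3) = -8 < 0 → local maximum
  f''(5) = 8 > 0 → local minimum

Critical points: x = -3 (local maximum); x = 5 (local minimum)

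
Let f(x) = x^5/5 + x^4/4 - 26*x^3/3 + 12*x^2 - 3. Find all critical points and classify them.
f'(x) = x*(x^3 + x^2 - 26*x + 24)

Solve f'(x) = 0:
  Factor: x^4 + x^3 - 26*x^2 + 24*x = x*(x - 4)*(x - 1)*(x + 6) = 0.
  ⇒ x = -6, 0, 1, 4

f''(x) = 4*x^3 + 3*x^2 - 52*x + 24
Second-derivative test at each critical point:
  f''(-6) = -420 < 0 → local maximum
  f''(0) = 24 > 0 → local minimum
  f''(1) = -21 < 0 → local maximum
  f''(4) = 120 > 0 → local minimum

Critical points: x = -6 (local maximum); x = 0 (local minimum); x = 1 (local maximum); x = 4 (local minimum)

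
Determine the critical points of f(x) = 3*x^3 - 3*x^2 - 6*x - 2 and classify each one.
f'(x) = 9*x^2 - 6*x - 6

Solve f'(x) = 0:
  Factor: 9*x^2 - 6*x - 6 = 3*(3*x^2 - 2*x - 2); 3*x^2 - 2*x - 2 = 0 has no rational roots; quadratic formula: x = (2 ± √28)/6.
  ⇒ x = 1/3 - sqrt(7)/3 ≈ -0.5486, 1/3 + sqrt(7)/3 ≈ 1.2153

f''(x) = 18*x - 6
Second-derivative test at each critical point:
  f''(-0.5486) = -15.8745 < 0 → local maximum
  f''(1.2153) = 15.8745 > 0 → local minimum

Critical points: x = 1/3 - sqrt(7)/3 ≈ -0.5486 (local maximum); x = 1/3 + sqrt(7)/3 ≈ 1.2153 (local minimum)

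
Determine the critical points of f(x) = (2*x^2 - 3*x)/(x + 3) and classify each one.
f'(x) = (2*x^2 + 12*x - 9)/(x^2 + 6*x + 9)

Solve f'(x) = 0:
  f'(x) = (2*x^2 + 12*x - 9)/(x + 3)^2; the denominator is positive wherever f is defined, so f'(x) = 0 ⇔ 2*x^2 + 12*x - 9 = 0.
  2*x^2 + 12*x - 9 = 0 has no rational roots; quadratic formula: x = (-12 ± √216)/4.
  ⇒ x = -3*sqrt(6)/2 - 3 ≈ -6.6742, -3 + 3*sqrt(6)/2 ≈ 0.6742

f''(x) = 54/(x^3 + 9*x^2 + 27*x + 27)
Second-derivative test at each critical point:
  f''(-6.6742) = -1.0887 < 0 → local maximum
  f''(0.6742) = 1.0887 > 0 → local minimum

Critical points: x = -3*sqrt(6)/2 - 3 ≈ -6.6742 (local maximum); x = -3 + 3*sqrt(6)/2 ≈ 0.6742 (local minimum)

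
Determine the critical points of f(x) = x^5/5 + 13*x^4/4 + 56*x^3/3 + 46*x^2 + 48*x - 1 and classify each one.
f'(x) = x^4 + 13*x^3 + 56*x^2 + 92*x + 48

Solve f'(x) = 0:
  Factor: x^4 + 13*x^3 + 56*x^2 + 92*x + 48 = (x + 1)*(x + 2)*(x + 4)*(x + 6) = 0.
  ⇒ x = -6, -4, -2, -1

f''(x) = 4*x^3 + 39*x^2 + 112*x + 92
Second-derivative test at each critical point:
  f''(-6) = -40 < 0 → local maximum
  f''(-4) = 12 > 0 → local minimum
  f''(-2) = -8 < 0 → local maximum
  f''(-1) = 15 > 0 → local minimum

Critical points: x = -6 (local maximum); x = -4 (local minimum); x = -2 (local maximum); x = -1 (local minimum)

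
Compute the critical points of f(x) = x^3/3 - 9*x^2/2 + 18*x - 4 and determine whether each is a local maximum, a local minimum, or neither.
f'(x) = x^2 - 9*x + 18

Solve f'(x) = 0:
  Factor: x^2 - 9*x + 18 = (x - 6)*(x - 3) = 0.
  ⇒ x = 3, 6

f''(x) = 2*x - 9
Second-derivative test at each critical point:
  f''(3) = -3 < 0 → local maximum
  f''(6) = 3 > 0 → local minimum

Critical points: x = 3 (local maximum); x = 6 (local minimum)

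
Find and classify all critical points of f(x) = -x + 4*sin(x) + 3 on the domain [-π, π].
f'(x) = 4*cos(x) - 1

Solve f'(x) = 0 on [-π, π]:
  f'(x) = 0 ⇔ cos(x) = 1/4, i.e. x = ±arccos(1/4) + 2nπ; keep the solutions lying in [-π, π].
  ⇒ x = -acos(1/4) ≈ -1.3181, acos(1/4) ≈ 1.3181

f''(x) = -4*sin(x)
Second-derivative test at each critical point:
  f''(-1.3181) = 3.8730 > 0 → local minimum
  f''(1.3181) = -3.8730 < 0 → local maximum

Critical points: x = -acos(1/4) ≈ -1.3181 (local minimum); x = acos(1/4) ≈ 1.3181 (local maximum)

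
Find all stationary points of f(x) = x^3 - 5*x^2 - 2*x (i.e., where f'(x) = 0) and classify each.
f'(x) = 3*x^2 - 10*x - 2

Solve f'(x) = 0:
  3*x^2 - 10*x - 2 = 0 has no rational roots; quadratic formula: x = (10 ± √124)/6.
  ⇒ x = 5/3 - sqrt(31)/3 ≈ -0.1893, 5/3 + sqrt(31)/3 ≈ 3.5226

f''(x) = 6*x - 10
Second-derivative test at each critical point:
  f''(-0.1893) = -11.1355 < 0 → local maximum
  f''(3.5226) = 11.1355 > 0 → local minimum

Critical points: x = 5/3 - sqrt(31)/3 ≈ -0.1893 (local maximum); x = 5/3 + sqrt(31)/3 ≈ 3.5226 (local minimum)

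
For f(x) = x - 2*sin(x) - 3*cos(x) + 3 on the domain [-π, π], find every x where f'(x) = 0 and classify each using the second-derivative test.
f'(x) = 3*sin(x) - 2*cos(x) + 1

Solve f'(x) = 0 on [-π, π]:
  f'(x) = 0 ⇔ 3*sin(x) - 2*cos(x) = -1. Write the left side as R·cos(x + φ) with R = √((-2)² + (-3)²) = sqrt(13), cos φ = -2*sqrt(13)/13, sin φ = -3*sqrt(13)/13; then cos(x + φ) = -sqrt(13)/13. Solve for x and keep the solutions lying in [-π, π].
  ⇒ x = -pi + atan((-4*sqrt(3) - 3)/(2 - 6*sqrt(3))) ≈ -2.2726, atan((-3 + 4*sqrt(3))/(2 + 6*sqrt(3))) ≈ 0.3070

f''(x) = 2*sin(x) + 3*cos(x)
Second-derivative test at each critical point:
  f''(-2.2726) = -3.4641 < 0 → local maximum
  f''(0.3070) = 3.4641 > 0 → local minimum

Critical points: x = -pi + atan((-4*sqrt(3) - 3)/(2 - 6*sqrt(3))) ≈ -2.2726 (local maximum); x = atan((-3 + 4*sqrt(3))/(2 + 6*sqrt(3))) ≈ 0.3070 (local minimum)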